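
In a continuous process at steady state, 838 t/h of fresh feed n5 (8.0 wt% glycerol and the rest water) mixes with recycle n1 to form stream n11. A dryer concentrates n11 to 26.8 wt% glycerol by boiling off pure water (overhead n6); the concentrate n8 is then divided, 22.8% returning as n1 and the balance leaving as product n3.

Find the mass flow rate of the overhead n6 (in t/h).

Overall glycerol balance (none leaves overhead): glycerol in fresh feed = glycerol in product, i.e. 838×0.080 = (1−0.228)·n8·0.268.
n8 = 67.04/(0.268×0.772) = 324.03 t/h.
Recycle n1 = 0.228×324.03 = 73.878 t/h.
Combined feed n11 = 838 + 73.878 = 911.88 t/h.
Overhead n6 = n11 − n8 = 911.88 − 324.03 = 587.85 t/h.

587.9 t/h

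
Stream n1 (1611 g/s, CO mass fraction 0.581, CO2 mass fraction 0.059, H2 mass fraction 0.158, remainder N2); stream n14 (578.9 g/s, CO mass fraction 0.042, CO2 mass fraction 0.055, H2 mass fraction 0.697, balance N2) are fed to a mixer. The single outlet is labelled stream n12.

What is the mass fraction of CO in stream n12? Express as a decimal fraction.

0.439

Total flow out = 1611 + 578.9 = 2189.9 g/s.
CO in = 1611×0.581 + 578.9×0.042 = 960.3 g/s.
CO mass fraction in n12 = 960.3/2189.9 = 0.439.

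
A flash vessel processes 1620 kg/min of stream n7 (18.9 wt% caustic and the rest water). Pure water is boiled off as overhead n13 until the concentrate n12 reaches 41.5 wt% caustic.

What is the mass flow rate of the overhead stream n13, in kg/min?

caustic is conserved: 1620×0.189 = 306.18 kg/min all reports to the concentrate.
Concentrate = 306.18/(target fraction) = 737.78 kg/min.
Overhead = 1620 − 737.78 = 882.22 kg/min.

882.2 kg/min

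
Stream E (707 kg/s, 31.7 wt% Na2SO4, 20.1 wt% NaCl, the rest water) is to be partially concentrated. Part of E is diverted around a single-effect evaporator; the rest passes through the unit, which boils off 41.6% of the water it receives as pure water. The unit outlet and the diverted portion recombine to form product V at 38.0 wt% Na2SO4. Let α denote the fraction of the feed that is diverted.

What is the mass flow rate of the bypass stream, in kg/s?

All 707×0.317 = 224.12 kg/s of Na2SO4 reaches V, so V = 224.12/0.380 = 589.79 kg/s and vapour = 117.21 kg/s.
The evaporator receives (1−α)·707 of feed at 0.482 water and removes 0.416 of that water:
0.416×0.482×(1−α)×707 = 117.21
(1−α) = 117.21/141.76 = 0.8268;  α = 0.1732.
Bypass flow = 0.1732×707 = 122.43 kg/s.

122.4 kg/s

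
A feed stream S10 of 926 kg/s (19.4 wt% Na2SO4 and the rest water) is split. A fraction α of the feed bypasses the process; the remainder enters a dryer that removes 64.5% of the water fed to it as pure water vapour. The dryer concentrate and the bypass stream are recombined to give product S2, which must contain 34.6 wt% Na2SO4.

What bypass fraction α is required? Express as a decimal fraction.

All 926×0.194 = 179.64 kg/s of Na2SO4 reaches S2, so S2 = 179.64/0.346 = 519.2 kg/s and vapour = 406.8 kg/s.
The evaporator receives (1−α)·926 of feed at 0.806 water and removes 0.645 of that water:
0.645×0.806×(1−α)×926 = 406.8
(1−α) = 406.8/481.4 = 0.8450;  α = 0.1550.

0.155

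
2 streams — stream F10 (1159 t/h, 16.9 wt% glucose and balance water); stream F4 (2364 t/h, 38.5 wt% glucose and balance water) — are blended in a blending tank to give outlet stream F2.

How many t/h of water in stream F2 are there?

water out = water in = 1159×0.831 + 2364×0.615 = 2417 t/h.

2417 t/h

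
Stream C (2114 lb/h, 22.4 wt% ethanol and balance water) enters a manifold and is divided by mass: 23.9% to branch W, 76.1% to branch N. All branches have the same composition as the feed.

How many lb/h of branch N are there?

1609 lb/h

Branch N flow = 0.761×2114 = 1608.8 lb/h.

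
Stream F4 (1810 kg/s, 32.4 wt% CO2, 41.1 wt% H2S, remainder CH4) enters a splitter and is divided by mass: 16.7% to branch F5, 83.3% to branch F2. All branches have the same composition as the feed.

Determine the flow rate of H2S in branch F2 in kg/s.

Branch F2 total = 0.833×1810 = 1507.7 kg/s.
H2S in F2 = 0.411×1507.7 = 619.68 kg/s.

619.7 kg/s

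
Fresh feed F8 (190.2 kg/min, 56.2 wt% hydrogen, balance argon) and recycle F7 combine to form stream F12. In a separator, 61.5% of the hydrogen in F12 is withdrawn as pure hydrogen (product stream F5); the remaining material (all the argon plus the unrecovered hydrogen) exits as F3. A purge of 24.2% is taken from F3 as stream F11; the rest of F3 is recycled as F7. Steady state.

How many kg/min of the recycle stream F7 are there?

305 kg/min

argon enters only via F8 and leaves only via the purge: 190.2×0.438 = 0.242×(argon in F3), and the separator passes all argon, so argon in F12 = argon in F3 = 344.25 kg/min.
hydrogen in F12: m_A = 190.2×0.562 + (1−0.242)·(1−0.615)·m_A, so m_A = 106.89/0.7082 = 150.94 kg/min.
F3 = (1−0.615)×150.94 + 344.25 = 402.36 kg/min.
Recycle F7 = (1−0.242)×402.36 = 304.99 kg/min.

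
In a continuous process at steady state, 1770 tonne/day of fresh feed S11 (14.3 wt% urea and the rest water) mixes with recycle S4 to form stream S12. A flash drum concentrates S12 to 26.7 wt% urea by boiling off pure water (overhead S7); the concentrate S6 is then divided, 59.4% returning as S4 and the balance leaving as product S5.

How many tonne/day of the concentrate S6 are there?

2335 tonne/day

Overall urea balance (none leaves overhead): urea in fresh feed = urea in product, i.e. 1770×0.143 = (1−0.594)·S6·0.267.
S6 = 253.11/(0.267×0.406) = 2334.9 tonne/day.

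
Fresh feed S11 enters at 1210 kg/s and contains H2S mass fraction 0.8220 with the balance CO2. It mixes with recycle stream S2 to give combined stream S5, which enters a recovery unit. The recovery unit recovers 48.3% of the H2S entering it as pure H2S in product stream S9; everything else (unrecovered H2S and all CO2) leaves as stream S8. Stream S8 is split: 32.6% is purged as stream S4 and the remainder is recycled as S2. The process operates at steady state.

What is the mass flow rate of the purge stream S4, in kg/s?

CO2 enters only via S11 and leaves only via the purge: 1210×0.178 = 0.326×(CO2 in S8), and the recovery unit passes all CO2, so CO2 in S5 = CO2 in S8 = 660.67 kg/s.
H2S in S5: m_A = 1210×0.822 + (1−0.326)·(1−0.483)·m_A, so m_A = 994.62/0.6515 = 1526.6 kg/s.
S8 = (1−0.483)×1526.6 + 660.67 = 1449.9 kg/s.
Purge S4 = 0.326×1449.9 = 472.67 kg/s.

472.7 kg/s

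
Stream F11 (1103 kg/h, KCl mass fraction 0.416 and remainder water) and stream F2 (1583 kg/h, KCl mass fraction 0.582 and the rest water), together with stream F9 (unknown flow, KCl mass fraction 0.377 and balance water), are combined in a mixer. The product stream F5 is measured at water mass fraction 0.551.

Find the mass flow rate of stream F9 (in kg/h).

2419 kg/h

Let F9 be the unknown flow. Total out = 2686 + F9.
water balance: 1305.8 + 0.623·F9 = 0.551·(2686 + F9)
(0.623 − 0.551)·F9 = 0.551×2686 − 1305.8 = 174.14
F9 = 174.14 / 0.072 = 2418.6 kg/h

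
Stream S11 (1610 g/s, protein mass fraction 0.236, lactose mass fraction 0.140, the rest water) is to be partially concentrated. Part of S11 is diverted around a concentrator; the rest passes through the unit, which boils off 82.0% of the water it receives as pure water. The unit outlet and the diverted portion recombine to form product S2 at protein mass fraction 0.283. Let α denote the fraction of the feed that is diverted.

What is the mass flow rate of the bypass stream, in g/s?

All 1610×0.236 = 379.96 g/s of protein reaches S2, so S2 = 379.96/0.283 = 1342.6 g/s and vapour = 267.39 g/s.
The evaporator receives (1−α)·1610 of feed at 0.624 water and removes 0.820 of that water:
0.820×0.624×(1−α)×1610 = 267.39
(1−α) = 267.39/823.8 = 0.3246;  α = 0.6754.
Bypass flow = 0.6754×1610 = 1087.4 g/s.

1087 g/s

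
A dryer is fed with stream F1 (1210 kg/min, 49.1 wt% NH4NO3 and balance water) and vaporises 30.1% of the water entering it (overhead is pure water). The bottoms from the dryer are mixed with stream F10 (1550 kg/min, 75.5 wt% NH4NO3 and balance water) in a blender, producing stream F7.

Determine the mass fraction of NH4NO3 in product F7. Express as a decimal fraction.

Vapour removed = 0.301×0.509×1210 = 185.38 kg/min; concentrate = 1024.6 kg/min.
NH4NO3 reaching the mixer = 594.11 (from concentrate) + 1550×0.755 = 1764.4 kg/min.
Product flow = 1024.6 + 1550 = 2574.6 kg/min; NH4NO3 fraction = 0.685.

0.685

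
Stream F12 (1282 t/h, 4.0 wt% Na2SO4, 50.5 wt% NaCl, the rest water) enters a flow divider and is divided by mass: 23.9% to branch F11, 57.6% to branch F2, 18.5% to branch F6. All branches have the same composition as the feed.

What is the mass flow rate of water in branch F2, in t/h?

336 t/h

Branch F2 total = 0.576×1282 = 738.43 t/h.
water in F2 = 0.455×738.43 = 335.99 t/h.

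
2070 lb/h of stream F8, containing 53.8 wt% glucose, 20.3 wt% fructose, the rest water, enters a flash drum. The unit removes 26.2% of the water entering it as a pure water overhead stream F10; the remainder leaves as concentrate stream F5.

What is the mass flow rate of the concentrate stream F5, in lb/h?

1930 lb/h

water entering = 2070×0.259 = 536.13 lb/h; overhead removed = 0.262×536.13 = 140.47 lb/h.
Concentrate = 2070 − 140.47 = 1929.5 lb/h.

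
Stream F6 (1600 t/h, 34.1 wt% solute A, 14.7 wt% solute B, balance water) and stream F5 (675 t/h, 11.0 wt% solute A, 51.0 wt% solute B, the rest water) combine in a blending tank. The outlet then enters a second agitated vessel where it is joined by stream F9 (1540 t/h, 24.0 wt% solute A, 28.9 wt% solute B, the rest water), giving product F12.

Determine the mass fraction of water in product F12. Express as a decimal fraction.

Overall, product flow = 3815 t/h.
water in = 1600×0.512 + 675×0.380 + 1540×0.471 = 1801 t/h.
water fraction in F12 = 0.472.

0.472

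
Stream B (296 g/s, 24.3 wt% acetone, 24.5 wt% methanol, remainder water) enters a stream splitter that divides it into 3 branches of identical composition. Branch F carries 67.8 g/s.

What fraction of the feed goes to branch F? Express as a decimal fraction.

0.229

Fraction to F = 67.8/296 = 0.2291.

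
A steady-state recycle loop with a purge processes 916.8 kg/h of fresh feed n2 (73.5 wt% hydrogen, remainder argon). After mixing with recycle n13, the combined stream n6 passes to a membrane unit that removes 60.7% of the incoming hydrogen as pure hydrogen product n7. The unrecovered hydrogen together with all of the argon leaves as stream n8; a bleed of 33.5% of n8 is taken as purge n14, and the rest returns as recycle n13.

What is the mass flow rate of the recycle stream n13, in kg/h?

720.7 kg/h

argon enters only via n2 and leaves only via the purge: 916.8×0.265 = 0.335×(argon in n8), and the membrane unit passes all argon, so argon in n6 = argon in n8 = 725.23 kg/h.
hydrogen in n6: m_A = 916.8×0.735 + (1−0.335)·(1−0.607)·m_A, so m_A = 673.85/0.7387 = 912.26 kg/h.
n8 = (1−0.607)×912.26 + 725.23 = 1083.7 kg/h.
Recycle n13 = (1−0.335)×1083.7 = 720.69 kg/h.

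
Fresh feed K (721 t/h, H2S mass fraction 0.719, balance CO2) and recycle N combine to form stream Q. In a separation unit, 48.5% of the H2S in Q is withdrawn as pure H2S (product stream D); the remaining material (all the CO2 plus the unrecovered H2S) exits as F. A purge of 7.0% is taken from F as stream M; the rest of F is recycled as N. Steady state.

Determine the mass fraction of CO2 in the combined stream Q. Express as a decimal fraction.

CO2 enters only via K and leaves only via the purge: 721×0.281 = 0.070×(CO2 in F), and the separation unit passes all CO2, so CO2 in Q = CO2 in F = 2894.3 t/h.
H2S in Q: m_A = 721×0.719 + (1−0.070)·(1−0.485)·m_A, so m_A = 518.4/0.5211 = 994.91 t/h.
Q = 994.91 + 2894.3 = 3889.2 t/h.
CO2 fraction in Q = 2894.3/3889.2 = 0.744.

0.744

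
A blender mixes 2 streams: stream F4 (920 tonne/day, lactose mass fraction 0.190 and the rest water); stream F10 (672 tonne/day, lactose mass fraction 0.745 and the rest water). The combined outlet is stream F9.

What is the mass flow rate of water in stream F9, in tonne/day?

water out = water in = 920×0.810 + 672×0.255 = 916.56 tonne/day.

916.6 tonne/day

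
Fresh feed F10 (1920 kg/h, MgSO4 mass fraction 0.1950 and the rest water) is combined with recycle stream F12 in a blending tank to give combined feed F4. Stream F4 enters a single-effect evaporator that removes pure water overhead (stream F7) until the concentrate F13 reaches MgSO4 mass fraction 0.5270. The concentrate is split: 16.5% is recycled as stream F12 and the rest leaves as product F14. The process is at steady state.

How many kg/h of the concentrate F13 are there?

850.8 kg/h

Overall MgSO4 balance (none leaves overhead): MgSO4 in fresh feed = MgSO4 in product, i.e. 1920×0.195 = (1−0.165)·F13·0.527.
F13 = 374.4/(0.527×0.835) = 850.82 kg/h.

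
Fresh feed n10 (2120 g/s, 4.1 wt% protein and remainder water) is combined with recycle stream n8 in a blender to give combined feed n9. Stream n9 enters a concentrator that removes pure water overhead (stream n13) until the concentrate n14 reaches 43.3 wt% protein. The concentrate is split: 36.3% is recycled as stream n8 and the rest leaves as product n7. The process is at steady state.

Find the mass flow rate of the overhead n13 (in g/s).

1919 g/s

Overall protein balance (none leaves overhead): protein in fresh feed = protein in product, i.e. 2120×0.041 = (1−0.363)·n14·0.433.
n14 = 86.92/(0.433×0.637) = 315.13 g/s.
Recycle n8 = 0.363×315.13 = 114.39 g/s.
Combined feed n9 = 2120 + 114.39 = 2234.4 g/s.
Overhead n13 = n9 − n14 = 2234.4 − 315.13 = 1919.3 g/s.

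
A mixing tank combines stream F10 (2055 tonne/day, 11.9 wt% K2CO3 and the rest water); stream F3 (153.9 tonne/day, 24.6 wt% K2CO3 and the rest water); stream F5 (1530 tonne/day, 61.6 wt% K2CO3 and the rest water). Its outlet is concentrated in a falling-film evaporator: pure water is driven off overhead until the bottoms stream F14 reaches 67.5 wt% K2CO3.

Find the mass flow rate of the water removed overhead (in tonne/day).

K2CO3 entering = 2055×0.119 + 153.9×0.246 + 1530×0.616 = 1224.9 tonne/day.
All K2CO3 reports to F14, so F14 = 1224.9/0.675 = 1814.6 tonne/day.
Total feed = 3738.9 tonne/day; overhead = 3738.9 − 1814.6 = 1924.3 tonne/day.

1924 tonne/day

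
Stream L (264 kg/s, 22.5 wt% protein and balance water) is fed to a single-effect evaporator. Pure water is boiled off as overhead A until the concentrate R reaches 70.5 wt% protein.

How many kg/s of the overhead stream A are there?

179.7 kg/s

protein is conserved: 264×0.225 = 59.4 kg/s all reports to the concentrate.
Concentrate = 59.4/(target fraction) = 84.255 kg/s.
Overhead = 264 − 84.255 = 179.74 kg/s.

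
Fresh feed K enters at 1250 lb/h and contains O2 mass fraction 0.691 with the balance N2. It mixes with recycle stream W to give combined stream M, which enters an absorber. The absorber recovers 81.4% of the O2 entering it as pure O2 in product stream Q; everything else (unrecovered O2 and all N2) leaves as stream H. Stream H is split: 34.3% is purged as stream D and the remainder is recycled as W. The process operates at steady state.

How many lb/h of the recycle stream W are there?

N2 enters only via K and leaves only via the purge: 1250×0.309 = 0.343×(N2 in H), and the absorber passes all N2, so N2 in M = N2 in H = 1126.1 lb/h.
O2 in M: m_A = 1250×0.691 + (1−0.343)·(1−0.814)·m_A, so m_A = 863.75/0.8778 = 984 lb/h.
H = (1−0.814)×984 + 1126.1 = 1309.1 lb/h.
Recycle W = (1−0.343)×1309.1 = 860.09 lb/h.

860.1 lb/h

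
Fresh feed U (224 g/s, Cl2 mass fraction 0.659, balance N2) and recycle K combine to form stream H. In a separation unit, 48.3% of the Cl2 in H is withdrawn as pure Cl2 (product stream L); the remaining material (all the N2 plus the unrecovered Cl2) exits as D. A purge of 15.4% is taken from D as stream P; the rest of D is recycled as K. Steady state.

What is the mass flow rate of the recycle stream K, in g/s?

534.4 g/s

N2 enters only via U and leaves only via the purge: 224×0.341 = 0.154×(N2 in D), and the separation unit passes all N2, so N2 in H = N2 in D = 496 g/s.
Cl2 in H: m_A = 224×0.659 + (1−0.154)·(1−0.483)·m_A, so m_A = 147.62/0.5626 = 262.37 g/s.
D = (1−0.483)×262.37 + 496 = 631.65 g/s.
Recycle K = (1−0.154)×631.65 = 534.37 g/s.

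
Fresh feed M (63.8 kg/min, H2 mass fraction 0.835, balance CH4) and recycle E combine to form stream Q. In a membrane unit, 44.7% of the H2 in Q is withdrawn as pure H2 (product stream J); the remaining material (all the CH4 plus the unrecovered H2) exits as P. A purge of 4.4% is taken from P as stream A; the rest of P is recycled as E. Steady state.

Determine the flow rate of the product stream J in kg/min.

H2 in Q: m_A = 63.8×0.835 + (1−0.044)·(1−0.447)·m_A, so m_A = 53.273/0.4713 = 113.03 kg/min.
Product J = 0.447×113.03 = 50.523 kg/min.

50.52 kg/min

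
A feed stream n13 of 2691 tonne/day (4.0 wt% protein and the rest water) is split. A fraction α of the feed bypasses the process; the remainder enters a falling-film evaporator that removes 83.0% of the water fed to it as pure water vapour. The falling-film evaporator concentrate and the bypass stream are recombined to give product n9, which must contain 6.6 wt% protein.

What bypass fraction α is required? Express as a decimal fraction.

All 2691×0.040 = 107.64 tonne/day of protein reaches n9, so n9 = 107.64/0.066 = 1630.9 tonne/day and vapour = 1060.1 tonne/day.
The evaporator receives (1−α)·2691 of feed at 0.960 water and removes 0.830 of that water:
0.830×0.960×(1−α)×2691 = 1060.1
(1−α) = 1060.1/2144.2 = 0.4944;  α = 0.5056.

0.506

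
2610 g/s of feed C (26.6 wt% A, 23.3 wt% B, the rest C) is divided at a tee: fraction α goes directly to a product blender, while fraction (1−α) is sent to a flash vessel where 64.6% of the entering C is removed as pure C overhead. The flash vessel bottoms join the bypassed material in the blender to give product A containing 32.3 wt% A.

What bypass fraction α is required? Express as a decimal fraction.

0.455

All 2610×0.266 = 694.26 g/s of A reaches A, so A = 694.26/0.323 = 2149.4 g/s and vapour = 460.59 g/s.
The evaporator receives (1−α)·2610 of feed at 0.501 C and removes 0.646 of that C:
0.646×0.501×(1−α)×2610 = 460.59
(1−α) = 460.59/844.72 = 0.5453;  α = 0.4547.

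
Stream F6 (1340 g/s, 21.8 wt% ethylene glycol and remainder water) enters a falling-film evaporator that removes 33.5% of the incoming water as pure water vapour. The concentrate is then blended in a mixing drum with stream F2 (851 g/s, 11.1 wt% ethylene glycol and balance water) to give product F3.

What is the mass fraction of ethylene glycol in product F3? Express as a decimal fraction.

Vapour removed = 0.335×0.782×1340 = 351.04 g/s; concentrate = 988.96 g/s.
ethylene glycol reaching the mixer = 292.12 (from concentrate) + 851×0.111 = 386.58 g/s.
Product flow = 988.96 + 851 = 1840 g/s; ethylene glycol fraction = 0.2101.

0.2101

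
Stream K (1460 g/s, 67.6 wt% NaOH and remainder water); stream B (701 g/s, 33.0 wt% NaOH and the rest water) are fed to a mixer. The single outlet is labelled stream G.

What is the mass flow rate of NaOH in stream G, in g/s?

NaOH out = NaOH in = 1460×0.676 + 701×0.330 = 1218.3 g/s.

1218 g/s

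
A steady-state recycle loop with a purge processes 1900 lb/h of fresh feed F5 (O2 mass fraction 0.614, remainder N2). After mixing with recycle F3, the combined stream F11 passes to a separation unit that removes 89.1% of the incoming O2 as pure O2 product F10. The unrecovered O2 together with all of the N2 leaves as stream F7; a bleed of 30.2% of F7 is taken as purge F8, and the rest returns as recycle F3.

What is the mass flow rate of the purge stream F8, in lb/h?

775 lb/h

N2 enters only via F5 and leaves only via the purge: 1900×0.386 = 0.302×(N2 in F7), and the separation unit passes all N2, so N2 in F11 = N2 in F7 = 2428.5 lb/h.
O2 in F11: m_A = 1900×0.614 + (1−0.302)·(1−0.891)·m_A, so m_A = 1166.6/0.9239 = 1262.7 lb/h.
F7 = (1−0.891)×1262.7 + 2428.5 = 2566.1 lb/h.
Purge F8 = 0.302×2566.1 = 774.96 lb/h.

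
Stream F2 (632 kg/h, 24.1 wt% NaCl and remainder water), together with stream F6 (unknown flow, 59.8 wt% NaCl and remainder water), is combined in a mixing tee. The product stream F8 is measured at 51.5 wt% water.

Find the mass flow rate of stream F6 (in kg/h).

Let F6 be the unknown flow. Total out = 632 + F6.
water balance: 479.69 + 0.402·F6 = 0.515·(632 + F6)
(0.402 − 0.515)·F6 = 0.515×632 − 479.69 = -154.21
F6 = -154.21 / -0.113 = 1364.7 kg/h

1365 kg/h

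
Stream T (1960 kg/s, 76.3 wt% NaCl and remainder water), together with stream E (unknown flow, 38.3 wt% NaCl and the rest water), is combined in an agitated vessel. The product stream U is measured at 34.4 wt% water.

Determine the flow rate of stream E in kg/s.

Let E be the unknown flow. Total out = 1960 + E.
water balance: 464.52 + 0.617·E = 0.344·(1960 + E)
(0.617 − 0.344)·E = 0.344×1960 − 464.52 = 209.72
E = 209.72 / 0.273 = 768.21 kg/s

768.2 kg/s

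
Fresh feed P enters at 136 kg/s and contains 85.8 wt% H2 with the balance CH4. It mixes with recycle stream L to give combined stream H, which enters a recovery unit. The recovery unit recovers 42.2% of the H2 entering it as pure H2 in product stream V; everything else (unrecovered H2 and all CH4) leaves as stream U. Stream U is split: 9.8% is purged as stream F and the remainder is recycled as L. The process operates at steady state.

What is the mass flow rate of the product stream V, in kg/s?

102.9 kg/s

H2 in H: m_A = 136×0.858 + (1−0.098)·(1−0.422)·m_A, so m_A = 116.69/0.4786 = 243.79 kg/s.
Product V = 0.422×243.79 = 102.88 kg/s.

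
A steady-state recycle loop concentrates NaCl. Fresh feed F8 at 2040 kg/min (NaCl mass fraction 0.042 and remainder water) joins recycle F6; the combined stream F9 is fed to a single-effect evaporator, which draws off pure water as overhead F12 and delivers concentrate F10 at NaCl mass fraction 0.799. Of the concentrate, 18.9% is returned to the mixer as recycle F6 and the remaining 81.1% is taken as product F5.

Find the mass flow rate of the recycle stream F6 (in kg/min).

24.99 kg/min

Overall NaCl balance (none leaves overhead): NaCl in fresh feed = NaCl in product, i.e. 2040×0.042 = (1−0.189)·F10·0.799.
F10 = 85.68/(0.799×0.811) = 132.22 kg/min.
Recycle F6 = 0.189×132.22 = 24.99 kg/min.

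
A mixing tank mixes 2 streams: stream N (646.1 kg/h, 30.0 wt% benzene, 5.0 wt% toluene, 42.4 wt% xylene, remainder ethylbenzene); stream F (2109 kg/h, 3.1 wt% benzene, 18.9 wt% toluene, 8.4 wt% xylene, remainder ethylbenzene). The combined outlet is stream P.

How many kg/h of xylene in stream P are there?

xylene out = xylene in = 646.1×0.424 + 2109×0.084 = 451.1 kg/h.

451.1 kg/h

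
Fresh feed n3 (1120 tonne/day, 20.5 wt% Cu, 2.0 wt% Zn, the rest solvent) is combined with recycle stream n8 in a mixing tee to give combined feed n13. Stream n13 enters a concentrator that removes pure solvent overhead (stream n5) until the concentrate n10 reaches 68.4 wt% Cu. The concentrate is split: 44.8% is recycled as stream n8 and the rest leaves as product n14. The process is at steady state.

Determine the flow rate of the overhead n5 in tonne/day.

Overall Cu balance (none leaves overhead): Cu in fresh feed = Cu in product, i.e. 1120×0.205 = (1−0.448)·n10·0.684.
n10 = 229.6/(0.684×0.552) = 608.1 tonne/day.
Recycle n8 = 0.448×608.1 = 272.43 tonne/day.
Combined feed n13 = 1120 + 272.43 = 1392.4 tonne/day.
Overhead n5 = n13 − n10 = 1392.4 − 608.1 = 784.33 tonne/day.

784.3 tonne/day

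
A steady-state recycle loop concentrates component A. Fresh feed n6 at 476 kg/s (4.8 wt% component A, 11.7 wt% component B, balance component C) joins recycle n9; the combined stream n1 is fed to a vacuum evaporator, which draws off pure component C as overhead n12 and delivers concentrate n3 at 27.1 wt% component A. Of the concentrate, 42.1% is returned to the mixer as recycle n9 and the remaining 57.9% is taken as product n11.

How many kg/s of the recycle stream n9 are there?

Overall component A balance (none leaves overhead): component A in fresh feed = component A in product, i.e. 476×0.048 = (1−0.421)·n3·0.271.
n3 = 22.848/(0.271×0.579) = 145.61 kg/s.
Recycle n9 = 0.421×145.61 = 61.303 kg/s.

61.3 kg/s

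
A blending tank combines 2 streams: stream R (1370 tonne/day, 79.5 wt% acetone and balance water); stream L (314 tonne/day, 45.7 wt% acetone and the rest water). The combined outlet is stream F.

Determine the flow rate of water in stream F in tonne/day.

451.4 tonne/day

water out = water in = 1370×0.205 + 314×0.543 = 451.35 tonne/day.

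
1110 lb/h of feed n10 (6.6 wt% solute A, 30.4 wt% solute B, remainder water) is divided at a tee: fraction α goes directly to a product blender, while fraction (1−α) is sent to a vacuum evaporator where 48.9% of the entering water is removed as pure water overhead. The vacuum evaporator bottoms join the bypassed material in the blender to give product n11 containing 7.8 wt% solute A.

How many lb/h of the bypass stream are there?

All 1110×0.066 = 73.26 lb/h of solute A reaches n11, so n11 = 73.26/0.078 = 939.23 lb/h and vapour = 170.77 lb/h.
The evaporator receives (1−α)·1110 of feed at 0.630 water and removes 0.489 of that water:
0.489×0.630×(1−α)×1110 = 170.77
(1−α) = 170.77/341.96 = 0.4994;  α = 0.5006.
Bypass flow = 0.5006×1110 = 555.68 lb/h.

555.7 lb/h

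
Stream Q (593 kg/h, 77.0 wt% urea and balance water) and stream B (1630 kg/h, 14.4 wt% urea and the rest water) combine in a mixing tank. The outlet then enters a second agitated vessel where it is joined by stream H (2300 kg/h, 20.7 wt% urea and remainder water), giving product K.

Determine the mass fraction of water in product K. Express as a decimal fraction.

Overall, product flow = 4523 kg/h.
water in = 593×0.230 + 1630×0.856 + 2300×0.793 = 3355.6 kg/h.
water fraction in K = 0.7419.

0.7419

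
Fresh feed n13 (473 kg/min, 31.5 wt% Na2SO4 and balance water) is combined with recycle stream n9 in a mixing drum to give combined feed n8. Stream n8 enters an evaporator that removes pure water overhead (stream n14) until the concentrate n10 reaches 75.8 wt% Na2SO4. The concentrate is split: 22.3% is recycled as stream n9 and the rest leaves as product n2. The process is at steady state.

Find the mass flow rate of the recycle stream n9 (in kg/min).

Overall Na2SO4 balance (none leaves overhead): Na2SO4 in fresh feed = Na2SO4 in product, i.e. 473×0.315 = (1−0.223)·n10·0.758.
n10 = 149/(0.758×0.777) = 252.98 kg/min.
Recycle n9 = 0.223×252.98 = 56.414 kg/min.

56.41 kg/min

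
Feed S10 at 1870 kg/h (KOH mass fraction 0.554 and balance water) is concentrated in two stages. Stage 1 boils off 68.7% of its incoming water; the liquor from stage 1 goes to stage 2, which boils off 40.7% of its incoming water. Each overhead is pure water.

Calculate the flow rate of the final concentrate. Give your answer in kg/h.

water in feed = 1870×0.446 = 834.02 kg/h.
After stage 1: water left = (1−0.687)×834.02 = 261.05; stream total = 1297 kg/h.
After stage 2: water left = (1−0.407)×261.05 = 154.8; final concentrate = 1190.8 kg/h.

1191 kg/h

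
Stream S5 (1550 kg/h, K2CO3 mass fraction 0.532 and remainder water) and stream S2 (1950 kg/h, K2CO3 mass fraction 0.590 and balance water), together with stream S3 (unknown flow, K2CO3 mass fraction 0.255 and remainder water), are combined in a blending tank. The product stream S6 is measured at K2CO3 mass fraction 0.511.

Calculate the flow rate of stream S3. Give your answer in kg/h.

728.9 kg/h

Let S3 be the unknown flow. Total out = 3500 + S3.
K2CO3 balance: 1975.1 + 0.255·S3 = 0.511·(3500 + S3)
(0.255 − 0.511)·S3 = 0.511×3500 − 1975.1 = -186.6
S3 = -186.6 / -0.256 = 728.91 kg/h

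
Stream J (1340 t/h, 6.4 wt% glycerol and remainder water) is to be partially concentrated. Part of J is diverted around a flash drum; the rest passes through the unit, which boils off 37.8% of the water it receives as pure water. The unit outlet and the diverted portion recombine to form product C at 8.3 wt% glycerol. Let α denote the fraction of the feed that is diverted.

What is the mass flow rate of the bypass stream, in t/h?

All 1340×0.064 = 85.76 t/h of glycerol reaches C, so C = 85.76/0.083 = 1033.3 t/h and vapour = 306.75 t/h.
The evaporator receives (1−α)·1340 of feed at 0.936 water and removes 0.378 of that water:
0.378×0.936×(1−α)×1340 = 306.75
(1−α) = 306.75/474.1 = 0.6470;  α = 0.3530.
Bypass flow = 0.3530×1340 = 473.01 t/h.

473 t/h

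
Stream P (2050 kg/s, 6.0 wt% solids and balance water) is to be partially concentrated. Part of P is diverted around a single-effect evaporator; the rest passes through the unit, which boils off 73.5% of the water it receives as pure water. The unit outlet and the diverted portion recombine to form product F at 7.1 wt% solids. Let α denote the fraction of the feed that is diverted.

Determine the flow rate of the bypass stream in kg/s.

All 2050×0.060 = 123 kg/s of solids reaches F, so F = 123/0.071 = 1732.4 kg/s and vapour = 317.61 kg/s.
The evaporator receives (1−α)·2050 of feed at 0.940 water and removes 0.735 of that water:
0.735×0.940×(1−α)×2050 = 317.61
(1−α) = 317.61/1416.3 = 0.2242;  α = 0.7758.
Bypass flow = 0.7758×2050 = 1590.3 kg/s.

1590 kg/s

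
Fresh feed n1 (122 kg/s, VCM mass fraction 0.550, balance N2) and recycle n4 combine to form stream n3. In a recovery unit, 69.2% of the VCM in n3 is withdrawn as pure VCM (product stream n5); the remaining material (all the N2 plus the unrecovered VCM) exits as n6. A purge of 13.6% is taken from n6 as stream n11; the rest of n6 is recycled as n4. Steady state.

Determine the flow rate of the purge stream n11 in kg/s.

58.73 kg/s

N2 enters only via n1 and leaves only via the purge: 122×0.450 = 0.136×(N2 in n6), and the recovery unit passes all N2, so N2 in n3 = N2 in n6 = 403.68 kg/s.
VCM in n3: m_A = 122×0.550 + (1−0.136)·(1−0.692)·m_A, so m_A = 67.1/0.7339 = 91.431 kg/s.
n6 = (1−0.692)×91.431 + 403.68 = 431.84 kg/s.
Purge n11 = 0.136×431.84 = 58.73 kg/s.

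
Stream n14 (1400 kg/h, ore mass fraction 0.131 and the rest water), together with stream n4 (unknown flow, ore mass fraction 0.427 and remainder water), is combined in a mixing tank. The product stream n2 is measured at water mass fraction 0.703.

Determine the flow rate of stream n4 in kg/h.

Let n4 be the unknown flow. Total out = 1400 + n4.
water balance: 1216.6 + 0.573·n4 = 0.703·(1400 + n4)
(0.573 − 0.703)·n4 = 0.703×1400 − 1216.6 = -232.4
n4 = -232.4 / -0.130 = 1787.7 kg/h

1788 kg/h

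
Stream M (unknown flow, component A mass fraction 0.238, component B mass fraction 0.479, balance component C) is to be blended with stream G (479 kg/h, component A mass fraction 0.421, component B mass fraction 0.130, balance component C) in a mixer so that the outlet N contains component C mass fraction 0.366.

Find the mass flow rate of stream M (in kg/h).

Let M be the unknown flow. Total out = 479 + M.
component C balance: 215.07 + 0.283·M = 0.366·(479 + M)
(0.283 − 0.366)·M = 0.366×479 − 215.07 = -39.757
M = -39.757 / -0.083 = 479 kg/h

479 kg/h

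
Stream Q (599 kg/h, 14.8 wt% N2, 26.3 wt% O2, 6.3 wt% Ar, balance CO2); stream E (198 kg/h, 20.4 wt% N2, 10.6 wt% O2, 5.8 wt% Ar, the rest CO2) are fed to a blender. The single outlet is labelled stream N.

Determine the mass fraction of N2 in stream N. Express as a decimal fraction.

Total flow out = 599 + 198 = 797 kg/h.
N2 in = 599×0.148 + 198×0.204 = 129.04 kg/h.
N2 mass fraction in N = 129.04/797 = 0.162.

0.162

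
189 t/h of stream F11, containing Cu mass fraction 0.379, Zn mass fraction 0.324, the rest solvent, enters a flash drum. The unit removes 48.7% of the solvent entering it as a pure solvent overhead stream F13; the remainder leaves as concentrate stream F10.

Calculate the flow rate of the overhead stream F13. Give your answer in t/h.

solvent entering = 189×0.297 = 56.133 t/h; overhead removed = 0.487×56.133 = 27.337 t/h.

27.34 t/h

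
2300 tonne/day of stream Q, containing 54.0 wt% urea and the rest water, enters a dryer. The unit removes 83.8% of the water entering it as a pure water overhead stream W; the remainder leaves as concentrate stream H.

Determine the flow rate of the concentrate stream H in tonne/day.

1413 tonne/day

water entering = 2300×0.460 = 1058 tonne/day; overhead removed = 0.838×1058 = 886.6 tonne/day.
Concentrate = 2300 − 886.6 = 1413.4 tonne/day.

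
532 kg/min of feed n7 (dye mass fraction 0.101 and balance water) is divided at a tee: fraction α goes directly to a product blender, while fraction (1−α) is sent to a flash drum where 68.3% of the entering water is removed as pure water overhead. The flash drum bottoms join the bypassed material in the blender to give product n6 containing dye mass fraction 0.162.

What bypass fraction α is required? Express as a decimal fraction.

0.387

All 532×0.101 = 53.732 kg/min of dye reaches n6, so n6 = 53.732/0.162 = 331.68 kg/min and vapour = 200.32 kg/min.
The evaporator receives (1−α)·532 of feed at 0.899 water and removes 0.683 of that water:
0.683×0.899×(1−α)×532 = 200.32
(1−α) = 200.32/326.66 = 0.6132;  α = 0.3868.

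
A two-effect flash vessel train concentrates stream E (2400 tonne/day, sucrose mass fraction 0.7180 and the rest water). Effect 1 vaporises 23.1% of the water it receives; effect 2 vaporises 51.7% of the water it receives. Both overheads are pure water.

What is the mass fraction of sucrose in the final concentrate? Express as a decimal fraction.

water in feed = 2400×0.282 = 676.8 tonne/day.
After stage 1: water left = (1−0.231)×676.8 = 520.46; stream total = 2243.7 tonne/day.
After stage 2: water left = (1−0.517)×520.46 = 251.38; final concentrate = 1974.6 tonne/day.
sucrose fraction = 1723.2/1974.6 = 0.8727.

0.8727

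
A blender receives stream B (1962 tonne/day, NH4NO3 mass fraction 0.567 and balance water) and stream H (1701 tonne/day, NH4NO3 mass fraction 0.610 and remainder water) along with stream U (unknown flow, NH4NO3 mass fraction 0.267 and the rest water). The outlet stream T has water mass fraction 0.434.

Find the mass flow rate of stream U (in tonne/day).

256.9 tonne/day

Let U be the unknown flow. Total out = 3663 + U.
water balance: 1512.9 + 0.733·U = 0.434·(3663 + U)
(0.733 − 0.434)·U = 0.434×3663 − 1512.9 = 76.806
U = 76.806 / 0.299 = 256.88 tonne/day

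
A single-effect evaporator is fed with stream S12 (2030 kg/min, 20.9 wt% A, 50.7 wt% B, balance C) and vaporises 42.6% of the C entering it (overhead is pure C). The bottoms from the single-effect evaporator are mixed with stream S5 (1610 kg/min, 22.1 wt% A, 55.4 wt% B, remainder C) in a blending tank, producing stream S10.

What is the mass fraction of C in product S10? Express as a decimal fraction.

0.204

Vapour removed = 0.426×0.284×2030 = 245.6 kg/min; concentrate = 1784.4 kg/min.
C reaching the mixer = 330.92 (from concentrate) + 1610×0.225 = 693.17 kg/min.
Product flow = 1784.4 + 1610 = 3394.4 kg/min; C fraction = 0.204.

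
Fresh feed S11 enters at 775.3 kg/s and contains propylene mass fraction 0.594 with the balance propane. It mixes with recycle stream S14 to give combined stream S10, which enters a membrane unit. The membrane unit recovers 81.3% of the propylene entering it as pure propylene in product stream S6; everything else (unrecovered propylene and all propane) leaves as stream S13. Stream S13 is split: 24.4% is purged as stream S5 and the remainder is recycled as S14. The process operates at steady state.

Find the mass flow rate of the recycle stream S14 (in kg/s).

propane enters only via S11 and leaves only via the purge: 775.3×0.406 = 0.244×(propane in S13), and the membrane unit passes all propane, so propane in S10 = propane in S13 = 1290 kg/s.
propylene in S10: m_A = 775.3×0.594 + (1−0.244)·(1−0.813)·m_A, so m_A = 460.53/0.8586 = 536.35 kg/s.
S13 = (1−0.813)×536.35 + 1290 = 1390.3 kg/s.
Recycle S14 = (1−0.244)×1390.3 = 1051.1 kg/s.

1051 kg/s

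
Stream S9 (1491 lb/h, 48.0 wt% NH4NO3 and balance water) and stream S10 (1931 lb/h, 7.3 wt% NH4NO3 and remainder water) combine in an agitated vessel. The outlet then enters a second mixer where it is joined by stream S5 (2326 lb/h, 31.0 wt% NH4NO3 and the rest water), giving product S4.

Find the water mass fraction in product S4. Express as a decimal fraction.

Overall, product flow = 5748 lb/h.
water in = 1491×0.520 + 1931×0.927 + 2326×0.690 = 4170.3 lb/h.
water fraction in S4 = 0.726.

0.726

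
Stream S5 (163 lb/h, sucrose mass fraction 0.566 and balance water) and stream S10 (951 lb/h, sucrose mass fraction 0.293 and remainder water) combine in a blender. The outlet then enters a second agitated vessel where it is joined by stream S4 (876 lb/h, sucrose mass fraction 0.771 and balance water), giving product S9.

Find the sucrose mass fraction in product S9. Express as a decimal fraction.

0.526

Overall, product flow = 1990 lb/h.
sucrose in = 163×0.566 + 951×0.293 + 876×0.771 = 1046.3 lb/h.
sucrose fraction in S9 = 0.526.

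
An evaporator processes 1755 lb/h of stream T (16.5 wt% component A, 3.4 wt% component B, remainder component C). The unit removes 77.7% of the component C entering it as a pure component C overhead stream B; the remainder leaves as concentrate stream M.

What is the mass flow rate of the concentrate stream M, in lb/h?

component C entering = 1755×0.801 = 1405.8 lb/h; overhead removed = 0.777×1405.8 = 1092.3 lb/h.
Concentrate = 1755 − 1092.3 = 662.73 lb/h.

662.7 lb/h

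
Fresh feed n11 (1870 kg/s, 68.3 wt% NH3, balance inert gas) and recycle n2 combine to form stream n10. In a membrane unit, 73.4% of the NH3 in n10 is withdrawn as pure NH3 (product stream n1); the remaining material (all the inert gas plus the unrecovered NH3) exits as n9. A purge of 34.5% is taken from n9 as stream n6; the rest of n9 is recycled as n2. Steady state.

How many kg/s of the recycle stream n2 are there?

inert gas enters only via n11 and leaves only via the purge: 1870×0.317 = 0.345×(inert gas in n9), and the membrane unit passes all inert gas, so inert gas in n10 = inert gas in n9 = 1718.2 kg/s.
NH3 in n10: m_A = 1870×0.683 + (1−0.345)·(1−0.734)·m_A, so m_A = 1277.2/0.8258 = 1546.7 kg/s.
n9 = (1−0.734)×1546.7 + 1718.2 = 2129.7 kg/s.
Recycle n2 = (1−0.345)×2129.7 = 1394.9 kg/s.

1395 kg/s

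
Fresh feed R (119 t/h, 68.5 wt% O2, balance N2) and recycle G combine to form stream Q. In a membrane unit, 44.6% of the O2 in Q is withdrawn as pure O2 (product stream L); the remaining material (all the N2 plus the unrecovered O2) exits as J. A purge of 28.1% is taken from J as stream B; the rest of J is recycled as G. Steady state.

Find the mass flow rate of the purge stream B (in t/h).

N2 enters only via R and leaves only via the purge: 119×0.315 = 0.281×(N2 in J), and the membrane unit passes all N2, so N2 in Q = N2 in J = 133.4 t/h.
O2 in Q: m_A = 119×0.685 + (1−0.281)·(1−0.446)·m_A, so m_A = 81.515/0.6017 = 135.48 t/h.
J = (1−0.446)×135.48 + 133.4 = 208.45 t/h.
Purge B = 0.281×208.45 = 58.576 t/h.

58.58 t/h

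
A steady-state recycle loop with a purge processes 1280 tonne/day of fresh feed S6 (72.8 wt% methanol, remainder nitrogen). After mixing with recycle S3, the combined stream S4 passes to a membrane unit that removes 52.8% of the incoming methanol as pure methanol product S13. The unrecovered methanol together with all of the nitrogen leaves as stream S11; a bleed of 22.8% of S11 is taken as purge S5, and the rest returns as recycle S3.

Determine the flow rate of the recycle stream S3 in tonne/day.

nitrogen enters only via S6 and leaves only via the purge: 1280×0.272 = 0.228×(nitrogen in S11), and the membrane unit passes all nitrogen, so nitrogen in S4 = nitrogen in S11 = 1527 tonne/day.
methanol in S4: m_A = 1280×0.728 + (1−0.228)·(1−0.528)·m_A, so m_A = 931.84/0.6356 = 1466 tonne/day.
S11 = (1−0.528)×1466 + 1527 = 2219 tonne/day.
Recycle S3 = (1−0.228)×2219 = 1713.1 tonne/day.

1713 tonne/day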